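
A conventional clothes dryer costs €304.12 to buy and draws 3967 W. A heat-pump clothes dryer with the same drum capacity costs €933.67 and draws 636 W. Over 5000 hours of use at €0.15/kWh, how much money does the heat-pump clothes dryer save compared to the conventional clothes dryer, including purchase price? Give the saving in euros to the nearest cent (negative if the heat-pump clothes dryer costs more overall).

conventional clothes dryer: €304.12 + (3967/1000) kW × 5000 h × €0.15 = €304.12 + €2975.25 = €3279.37
heat-pump clothes dryer: €933.67 + (636/1000) kW × 5000 h × €0.15 = €933.67 + €477 = €1410.67
Saving = €3279.37 − €1410.67 = €1868.7

€1868.70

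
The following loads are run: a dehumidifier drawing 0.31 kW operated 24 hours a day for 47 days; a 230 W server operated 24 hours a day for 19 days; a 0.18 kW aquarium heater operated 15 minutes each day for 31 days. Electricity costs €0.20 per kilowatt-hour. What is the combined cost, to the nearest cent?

dehumidifier: Runtime = 24 h × 47 = 1128 h
dehumidifier: 0.31 kW × 1128 h = 349.68 kWh
server: Runtime = 24 h × 19 = 456 h
server: 0.23 kW × 456 h = 104.88 kWh
aquarium heater: Runtime = 15 min × 31 = 465 min = 7.75 h
aquarium heater: 0.18 kW × 7.75 h = 1.395 kWh
Total energy = 455.955 kWh
Cost = 455.955 × €0.20 = €91.19

€91.19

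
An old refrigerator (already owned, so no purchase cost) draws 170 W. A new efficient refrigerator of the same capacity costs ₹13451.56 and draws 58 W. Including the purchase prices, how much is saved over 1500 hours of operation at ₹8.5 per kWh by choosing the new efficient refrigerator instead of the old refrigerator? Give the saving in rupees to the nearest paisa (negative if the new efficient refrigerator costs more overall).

-₹12023.56

old refrigerator: ₹0.00 + (170/1000) kW × 1500 h × ₹8.5 = ₹0.00 + ₹2167.5 = ₹2167.5
new efficient refrigerator: ₹13451.56 + (58/1000) kW × 1500 h × ₹8.5 = ₹13451.56 + ₹739.5 = ₹14191.06
Saving = ₹2167.5 − ₹14191.06 = −₹12023.56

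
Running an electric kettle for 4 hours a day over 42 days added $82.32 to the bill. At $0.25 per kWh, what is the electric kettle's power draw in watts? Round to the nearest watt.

1960 W

Energy = $82.32 ÷ $0.25/kWh = 329.28 kWh
Runtime = 4 h/day × 42 days = 168 h
Power = 329.28 kWh ÷ 168 h = 1.96 kW = 1960 W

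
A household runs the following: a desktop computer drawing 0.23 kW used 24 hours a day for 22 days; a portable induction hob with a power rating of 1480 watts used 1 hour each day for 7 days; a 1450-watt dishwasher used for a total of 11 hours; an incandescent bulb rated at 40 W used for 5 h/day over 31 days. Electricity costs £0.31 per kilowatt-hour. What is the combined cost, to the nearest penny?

£47.72

desktop computer: Runtime = 24 h × 22 = 528 h
desktop computer: 0.23 kW × 528 h = 121.44 kWh
portable induction hob: Runtime = 1 h/day × 7 days = 7 h
portable induction hob: 1.48 kW × 7 h = 10.36 kWh
dishwasher: 1.45 kW × 11 h = 15.95 kWh
incandescent bulb: Runtime = 5 h/day × 31 days = 155 h
incandescent bulb: 0.04 kW × 155 h = 6.2 kWh
Total energy = 153.95 kWh
Cost = 153.95 × £0.31 = £47.72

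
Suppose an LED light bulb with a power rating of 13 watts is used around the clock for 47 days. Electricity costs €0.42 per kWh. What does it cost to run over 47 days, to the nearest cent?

Runtime = 24 h × 47 = 1128 h
Energy = 0.013 kW × 1128 h = 14.664 kWh
Cost = 14.664 kWh × €0.42/kWh = €6.16

€6.16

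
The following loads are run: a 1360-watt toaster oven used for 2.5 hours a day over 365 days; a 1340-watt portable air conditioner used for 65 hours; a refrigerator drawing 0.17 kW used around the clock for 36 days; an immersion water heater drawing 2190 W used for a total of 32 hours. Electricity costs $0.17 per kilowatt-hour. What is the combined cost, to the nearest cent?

$262.66

toaster oven: Runtime = 2.5 h/day × 365 days = 912.5 h
toaster oven: 1.36 kW × 912.5 h = 1241 kWh
portable air conditioner: 1.34 kW × 65 h = 87.1 kWh
refrigerator: Runtime = 24 h × 36 = 864 h
refrigerator: 0.17 kW × 864 h = 146.88 kWh
immersion water heater: 2.19 kW × 32 h = 70.08 kWh
Total energy = 1545.06 kWh
Cost = 1545.06 × $0.17 = $262.66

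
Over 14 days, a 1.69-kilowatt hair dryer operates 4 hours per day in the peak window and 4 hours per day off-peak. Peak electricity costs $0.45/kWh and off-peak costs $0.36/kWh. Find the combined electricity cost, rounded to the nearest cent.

$76.66

Peak energy = 1.69 kW × 4 h × 14 = 94.64 kWh
Off-peak energy = 1.69 kW × 4 h × 14 = 94.64 kWh
Cost = 94.64 × $0.45 + 94.64 × $0.36 = $42.588 + $34.0704 = $76.66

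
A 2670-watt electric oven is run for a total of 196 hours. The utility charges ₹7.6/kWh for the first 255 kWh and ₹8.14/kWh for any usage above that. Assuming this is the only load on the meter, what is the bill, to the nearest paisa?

₹4122.12

Energy = 2.67 kW × 196 h = 523.32 kWh
Tier 1 (0–255 kWh): 255 × ₹7.6 = ₹1938
Above 255 kWh: 268.32 × ₹8.14 = ₹2184.1248
Bill = ₹4122.12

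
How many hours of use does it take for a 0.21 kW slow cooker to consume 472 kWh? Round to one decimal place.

2247.6 h

Hours = 472 kWh ÷ 0.21 kW = 2247.6 h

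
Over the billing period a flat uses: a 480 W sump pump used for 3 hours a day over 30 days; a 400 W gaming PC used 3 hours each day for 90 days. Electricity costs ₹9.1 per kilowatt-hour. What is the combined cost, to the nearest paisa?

sump pump: Runtime = 3 h/day × 30 days = 90 h
sump pump: 0.48 kW × 90 h = 43.2 kWh
gaming PC: Runtime = 3 h/day × 90 days = 270 h
gaming PC: 0.4 kW × 270 h = 108 kWh
Total energy = 151.2 kWh
Cost = 151.2 × ₹9.1 = ₹1375.92

₹1375.92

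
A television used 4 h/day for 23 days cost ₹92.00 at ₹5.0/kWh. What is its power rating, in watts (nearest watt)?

Energy = ₹92.00 ÷ ₹5.0/kWh = 18.4 kWh
Runtime = 4 h/day × 23 days = 92 h
Power = 18.4 kWh ÷ 92 h = 0.2 kW = 200 W

200 W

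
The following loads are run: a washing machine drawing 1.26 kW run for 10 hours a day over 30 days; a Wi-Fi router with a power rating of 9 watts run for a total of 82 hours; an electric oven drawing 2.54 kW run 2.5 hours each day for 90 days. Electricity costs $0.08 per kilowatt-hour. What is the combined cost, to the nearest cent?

$76.02

washing machine: Runtime = 10 h/day × 30 days = 300 h
washing machine: 1.26 kW × 300 h = 378 kWh
Wi-Fi router: 0.009 kW × 82 h = 0.738 kWh
electric oven: Runtime = 2.5 h/day × 90 days = 225 h
electric oven: 2.54 kW × 225 h = 571.5 kWh
Total energy = 950.238 kWh
Cost = 950.238 × $0.08 = $76.02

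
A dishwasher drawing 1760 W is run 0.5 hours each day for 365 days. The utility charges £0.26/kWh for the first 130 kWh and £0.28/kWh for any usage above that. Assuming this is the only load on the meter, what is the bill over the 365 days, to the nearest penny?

Runtime = 0.5 h/day × 365 days = 182.5 h
Energy = 1.76 kW × 182.5 h = 321.2 kWh
Tier 1 (0–130 kWh): 130 × £0.26 = £33.8
Above 130 kWh: 191.2 × £0.28 = £53.536
Bill = £87.34

£87.34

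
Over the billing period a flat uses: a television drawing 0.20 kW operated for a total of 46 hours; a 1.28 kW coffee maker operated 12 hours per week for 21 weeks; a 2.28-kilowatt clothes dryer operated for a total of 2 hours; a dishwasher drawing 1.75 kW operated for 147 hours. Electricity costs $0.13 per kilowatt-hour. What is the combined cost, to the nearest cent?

television: 0.2 kW × 46 h = 9.2 kWh
coffee maker: Runtime = 12 h/week × 21 weeks = 252 h
coffee maker: 1.28 kW × 252 h = 322.56 kWh
clothes dryer: 2.28 kW × 2 h = 4.56 kWh
dishwasher: 1.75 kW × 147 h = 257.25 kWh
Total energy = 593.57 kWh
Cost = 593.57 × $0.13 = $77.16

$77.16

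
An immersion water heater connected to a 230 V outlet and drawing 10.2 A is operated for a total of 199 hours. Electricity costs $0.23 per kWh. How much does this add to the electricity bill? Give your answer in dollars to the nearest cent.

Power = 10.2 A × 230 V = 2346 W = 2.346 kW
Energy = 2.346 kW × 199 h = 466.854 kWh
Cost = 466.854 kWh × $0.23/kWh = $107.38

$107.38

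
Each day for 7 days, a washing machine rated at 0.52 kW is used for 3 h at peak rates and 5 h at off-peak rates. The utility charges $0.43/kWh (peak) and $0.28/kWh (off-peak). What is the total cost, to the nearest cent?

Peak energy = 0.52 kW × 3 h × 7 = 10.92 kWh
Off-peak energy = 0.52 kW × 5 h × 7 = 18.2 kWh
Cost = 10.92 × $0.43 + 18.2 × $0.28 = $4.6956 + $5.096 = $9.79

$9.79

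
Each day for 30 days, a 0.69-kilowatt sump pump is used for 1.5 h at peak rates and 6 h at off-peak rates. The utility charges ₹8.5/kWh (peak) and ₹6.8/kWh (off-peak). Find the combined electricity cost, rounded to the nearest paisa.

Peak energy = 0.69 kW × 1.5 h × 30 = 31.05 kWh
Off-peak energy = 0.69 kW × 6 h × 30 = 124.2 kWh
Cost = 31.05 × ₹8.5 + 124.2 × ₹6.8 = ₹263.925 + ₹844.56 = ₹1108.49

₹1108.49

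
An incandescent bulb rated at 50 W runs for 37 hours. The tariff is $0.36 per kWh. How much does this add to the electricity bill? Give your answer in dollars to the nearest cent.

Energy = 0.05 kW × 37 h = 1.85 kWh
Cost = 1.85 kWh × $0.36/kWh = $0.67

$0.67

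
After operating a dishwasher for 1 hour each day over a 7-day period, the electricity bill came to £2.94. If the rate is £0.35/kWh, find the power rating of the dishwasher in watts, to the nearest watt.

1200 W

Energy = £2.94 ÷ £0.35/kWh = 8.4 kWh
Runtime = 1 h/day × 7 days = 7 h
Power = 8.4 kWh ÷ 7 h = 1.2 kW = 1200 W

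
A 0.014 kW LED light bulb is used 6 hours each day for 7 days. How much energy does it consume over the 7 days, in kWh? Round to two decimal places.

0.59 kWh

Runtime = 6 h/day × 7 days = 42 h
Energy = 0.014 kW × 42 h = 0.588 kWh ≈ 0.59 kWh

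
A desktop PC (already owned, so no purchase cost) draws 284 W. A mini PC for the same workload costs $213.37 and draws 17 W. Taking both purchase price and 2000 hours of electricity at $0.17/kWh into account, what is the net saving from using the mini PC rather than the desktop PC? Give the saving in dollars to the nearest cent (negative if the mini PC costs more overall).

-$122.59

desktop PC: $0.00 + (284/1000) kW × 2000 h × $0.17 = $0.00 + $96.56 = $96.56
mini PC: $213.37 + (17/1000) kW × 2000 h × $0.17 = $213.37 + $5.78 = $219.15
Saving = $96.56 − $219.15 = −$122.59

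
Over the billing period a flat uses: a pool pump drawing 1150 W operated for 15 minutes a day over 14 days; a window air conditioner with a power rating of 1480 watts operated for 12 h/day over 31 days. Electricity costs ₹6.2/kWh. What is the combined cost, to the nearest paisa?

₹3438.43

pool pump: Runtime = 15 min × 14 = 210 min = 3.5 h
pool pump: 1.15 kW × 3.5 h = 4.025 kWh
window air conditioner: Runtime = 12 h/day × 31 days = 372 h
window air conditioner: 1.48 kW × 372 h = 550.56 kWh
Total energy = 554.585 kWh
Cost = 554.585 × ₹6.2 = ₹3438.43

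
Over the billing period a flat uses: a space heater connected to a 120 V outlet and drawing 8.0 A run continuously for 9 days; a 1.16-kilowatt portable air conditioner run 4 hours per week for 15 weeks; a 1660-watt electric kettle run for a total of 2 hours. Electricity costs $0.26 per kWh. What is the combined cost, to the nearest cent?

space heater: Power = 8.0 A × 120 V = 960 W = 0.96 kW
space heater: Runtime = 24 h × 9 = 216 h
space heater: 0.96 kW × 216 h = 207.36 kWh
portable air conditioner: Runtime = 4 h/week × 15 weeks = 60 h
portable air conditioner: 1.16 kW × 60 h = 69.6 kWh
electric kettle: 1.66 kW × 2 h = 3.32 kWh
Total energy = 280.28 kWh
Cost = 280.28 × $0.26 = $72.87

$72.87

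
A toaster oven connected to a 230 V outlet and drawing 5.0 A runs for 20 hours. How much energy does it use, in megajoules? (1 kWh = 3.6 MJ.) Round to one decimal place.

82.8 MJ

Power = 5.0 A × 230 V = 1150 W = 1.15 kW
Energy = 1.15 kW × 20 h = 23 kWh
= 23 × 3.6 MJ = 82.8 MJ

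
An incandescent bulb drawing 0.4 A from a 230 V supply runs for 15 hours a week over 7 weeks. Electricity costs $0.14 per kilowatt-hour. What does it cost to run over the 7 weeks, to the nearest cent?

Power = 0.4 A × 230 V = 92 W = 0.092 kW
Runtime = 15 h/week × 7 weeks = 105 h
Energy = 0.092 kW × 105 h = 9.66 kWh
Cost = 9.66 kWh × $0.14/kWh = $1.35

$1.35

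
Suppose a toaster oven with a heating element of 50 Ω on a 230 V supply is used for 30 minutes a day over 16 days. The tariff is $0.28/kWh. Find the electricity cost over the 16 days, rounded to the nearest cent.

$2.37

Power = V²/R = 230²/50 = 1058 W = 1.058 kW
Runtime = 30 min × 16 = 480 min = 8 h
Energy = 1.058 kW × 8 h = 8.464 kWh
Cost = 8.464 kWh × $0.28/kWh = $2.37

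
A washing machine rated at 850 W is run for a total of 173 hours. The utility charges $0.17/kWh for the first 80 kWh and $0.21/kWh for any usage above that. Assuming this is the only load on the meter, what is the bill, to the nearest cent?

Energy = 0.85 kW × 173 h = 147.05 kWh
Tier 1 (0–80 kWh): 80 × $0.17 = $13.6
Above 80 kWh: 67.05 × $0.21 = $14.0805
Bill = $27.68

$27.68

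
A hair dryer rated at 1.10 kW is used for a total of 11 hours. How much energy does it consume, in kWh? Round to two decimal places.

12.10 kWh

Energy = 1.1 kW × 11 h = 12.1 kWh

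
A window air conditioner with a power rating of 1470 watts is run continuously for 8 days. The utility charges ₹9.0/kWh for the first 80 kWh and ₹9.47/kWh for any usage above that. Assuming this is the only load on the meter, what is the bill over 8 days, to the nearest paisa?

Runtime = 24 h × 8 = 192 h
Energy = 1.47 kW × 192 h = 282.24 kWh
Tier 1 (0–80 kWh): 80 × ₹9.0 = ₹720
Above 80 kWh: 202.24 × ₹9.47 = ₹1915.2128
Bill = ₹2635.21

₹2635.21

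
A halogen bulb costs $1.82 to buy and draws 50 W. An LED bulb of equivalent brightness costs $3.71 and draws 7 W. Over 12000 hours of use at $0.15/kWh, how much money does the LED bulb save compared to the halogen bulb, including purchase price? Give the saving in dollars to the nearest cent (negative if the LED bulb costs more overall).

$75.51

halogen bulb: $1.82 + (50/1000) kW × 12000 h × $0.15 = $1.82 + $90 = $91.82
LED bulb: $3.71 + (7/1000) kW × 12000 h × $0.15 = $3.71 + $12.6 = $16.31
Saving = $91.82 − $16.31 = $75.51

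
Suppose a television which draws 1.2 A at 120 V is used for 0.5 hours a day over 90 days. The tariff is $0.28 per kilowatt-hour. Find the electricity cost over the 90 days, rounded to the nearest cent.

$1.81

Power = 1.2 A × 120 V = 144 W = 0.144 kW
Runtime = 0.5 h/day × 90 days = 45 h
Energy = 0.144 kW × 45 h = 6.48 kWh
Cost = 6.48 kWh × $0.28/kWh = $1.81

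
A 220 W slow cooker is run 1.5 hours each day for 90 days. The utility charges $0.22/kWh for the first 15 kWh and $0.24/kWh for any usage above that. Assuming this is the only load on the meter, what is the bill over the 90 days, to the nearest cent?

$6.83

Runtime = 1.5 h/day × 90 days = 135 h
Energy = 0.22 kW × 135 h = 29.7 kWh
Tier 1 (0–15 kWh): 15 × $0.22 = $3.3
Above 15 kWh: 14.7 × $0.24 = $3.528
Bill = $6.83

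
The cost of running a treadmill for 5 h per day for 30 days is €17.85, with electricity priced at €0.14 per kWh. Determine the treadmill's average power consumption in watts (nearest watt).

850 W

Energy = €17.85 ÷ €0.14/kWh = 127.5 kWh
Runtime = 5 h/day × 30 days = 150 h
Power = 127.5 kWh ÷ 150 h = 0.85 kW = 850 W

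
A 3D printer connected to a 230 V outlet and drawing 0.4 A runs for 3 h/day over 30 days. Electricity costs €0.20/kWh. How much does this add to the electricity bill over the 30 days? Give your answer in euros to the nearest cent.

€1.66

Power = 0.4 A × 230 V = 92 W = 0.092 kW
Runtime = 3 h/day × 30 days = 90 h
Energy = 0.092 kW × 90 h = 8.28 kWh
Cost = 8.28 kWh × €0.20/kWh = €1.66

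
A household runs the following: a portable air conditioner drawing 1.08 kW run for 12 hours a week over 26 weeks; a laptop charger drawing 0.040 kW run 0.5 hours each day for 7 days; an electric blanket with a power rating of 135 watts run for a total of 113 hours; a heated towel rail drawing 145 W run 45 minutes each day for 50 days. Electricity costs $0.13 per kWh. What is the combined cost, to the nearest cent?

$46.51

portable air conditioner: Runtime = 12 h/week × 26 weeks = 312 h
portable air conditioner: 1.08 kW × 312 h = 336.96 kWh
laptop charger: Runtime = 0.5 h/day × 7 days = 3.5 h
laptop charger: 0.04 kW × 3.5 h = 0.14 kWh
electric blanket: 0.135 kW × 113 h = 15.255 kWh
heated towel rail: Runtime = 45 min × 50 = 2250 min = 37.5 h
heated towel rail: 0.145 kW × 37.5 h = 5.4375 kWh
Total energy = 357.7925 kWh
Cost = 357.7925 × $0.13 = $46.51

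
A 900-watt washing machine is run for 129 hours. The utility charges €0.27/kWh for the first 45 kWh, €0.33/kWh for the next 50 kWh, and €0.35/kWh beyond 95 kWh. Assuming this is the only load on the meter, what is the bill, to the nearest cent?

Energy = 0.9 kW × 129 h = 116.1 kWh
Tier 1 (0–45 kWh): 45 × €0.27 = €12.15
Tier 2 (45–95 kWh): 50 × €0.33 = €16.5
Above 95 kWh: 21.1 × €0.35 = €7.385
Bill = €36.04

€36.04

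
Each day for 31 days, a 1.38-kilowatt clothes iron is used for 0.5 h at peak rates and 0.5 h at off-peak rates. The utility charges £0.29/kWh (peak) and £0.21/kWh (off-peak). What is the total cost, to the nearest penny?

£10.70

Peak energy = 1.38 kW × 0.5 h × 31 = 21.39 kWh
Off-peak energy = 1.38 kW × 0.5 h × 31 = 21.39 kWh
Cost = 21.39 × £0.29 + 21.39 × £0.21 = £6.2031 + £4.4919 = £10.70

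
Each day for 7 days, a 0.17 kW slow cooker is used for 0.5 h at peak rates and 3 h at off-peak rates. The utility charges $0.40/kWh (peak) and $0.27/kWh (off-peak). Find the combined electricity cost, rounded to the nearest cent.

Peak energy = 0.17 kW × 0.5 h × 7 = 0.595 kWh
Off-peak energy = 0.17 kW × 3 h × 7 = 3.57 kWh
Cost = 0.595 × $0.40 + 3.57 × $0.27 = $0.238 + $0.9639 = $1.20

$1.20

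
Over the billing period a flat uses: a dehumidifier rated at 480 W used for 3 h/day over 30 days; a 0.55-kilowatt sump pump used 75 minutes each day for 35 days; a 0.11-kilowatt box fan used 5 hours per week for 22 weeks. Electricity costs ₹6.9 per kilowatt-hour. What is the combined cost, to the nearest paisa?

₹547.60

dehumidifier: Runtime = 3 h/day × 30 days = 90 h
dehumidifier: 0.48 kW × 90 h = 43.2 kWh
sump pump: Runtime = 75 min × 35 = 2625 min = 43.75 h
sump pump: 0.55 kW × 43.75 h = 24.0625 kWh
box fan: Runtime = 5 h/week × 22 weeks = 110 h
box fan: 0.11 kW × 110 h = 12.1 kWh
Total energy = 79.3625 kWh
Cost = 79.3625 × ₹6.9 = ₹547.60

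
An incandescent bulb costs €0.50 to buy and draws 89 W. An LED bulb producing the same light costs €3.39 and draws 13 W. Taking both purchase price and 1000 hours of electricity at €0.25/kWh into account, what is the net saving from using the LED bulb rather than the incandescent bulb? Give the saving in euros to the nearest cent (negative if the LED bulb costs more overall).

incandescent bulb: €0.50 + (89/1000) kW × 1000 h × €0.25 = €0.50 + €22.25 = €22.75
LED bulb: €3.39 + (13/1000) kW × 1000 h × €0.25 = €3.39 + €3.25 = €6.64
Saving = €22.75 − €6.64 = €16.11

€16.11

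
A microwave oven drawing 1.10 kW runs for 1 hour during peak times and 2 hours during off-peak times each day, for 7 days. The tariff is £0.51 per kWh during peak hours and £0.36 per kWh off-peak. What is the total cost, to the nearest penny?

Peak energy = 1.1 kW × 1 h × 7 = 7.7 kWh
Off-peak energy = 1.1 kW × 2 h × 7 = 15.4 kWh
Cost = 7.7 × £0.51 + 15.4 × £0.36 = £3.927 + £5.544 = £9.47

£9.47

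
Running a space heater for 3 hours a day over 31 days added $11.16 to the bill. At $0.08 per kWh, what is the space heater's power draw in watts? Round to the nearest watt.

Energy = $11.16 ÷ $0.08/kWh = 139.5 kWh
Runtime = 3 h/day × 31 days = 93 h
Power = 139.5 kWh ÷ 93 h = 1.5 kW = 1500 W

1500 W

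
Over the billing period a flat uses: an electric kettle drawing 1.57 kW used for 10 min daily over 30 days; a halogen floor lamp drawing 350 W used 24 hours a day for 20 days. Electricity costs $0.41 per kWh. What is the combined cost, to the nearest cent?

$72.10

electric kettle: Runtime = 10 min × 30 = 300 min = 5 h
electric kettle: 1.57 kW × 5 h = 7.85 kWh
halogen floor lamp: Runtime = 24 h × 20 = 480 h
halogen floor lamp: 0.35 kW × 480 h = 168 kWh
Total energy = 175.85 kWh
Cost = 175.85 × $0.41 = $72.10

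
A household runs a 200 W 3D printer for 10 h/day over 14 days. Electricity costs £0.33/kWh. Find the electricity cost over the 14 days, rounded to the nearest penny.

£9.24

Runtime = 10 h/day × 14 days = 140 h
Energy = 0.2 kW × 140 h = 28 kWh
Cost = 28 kWh × £0.33/kWh = £9.24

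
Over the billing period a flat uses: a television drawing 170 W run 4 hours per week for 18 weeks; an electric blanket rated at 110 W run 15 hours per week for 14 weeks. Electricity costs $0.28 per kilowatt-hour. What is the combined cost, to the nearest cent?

$9.90

television: Runtime = 4 h/week × 18 weeks = 72 h
television: 0.17 kW × 72 h = 12.24 kWh
electric blanket: Runtime = 15 h/week × 14 weeks = 210 h
electric blanket: 0.11 kW × 210 h = 23.1 kWh
Total energy = 35.34 kWh
Cost = 35.34 × $0.28 = $9.90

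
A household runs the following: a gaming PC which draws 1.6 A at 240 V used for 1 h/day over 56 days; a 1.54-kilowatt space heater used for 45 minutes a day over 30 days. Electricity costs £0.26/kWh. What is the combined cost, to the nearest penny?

gaming PC: Power = 1.6 A × 240 V = 384 W = 0.384 kW
gaming PC: Runtime = 1 h/day × 56 days = 56 h
gaming PC: 0.384 kW × 56 h = 21.504 kWh
space heater: Runtime = 45 min × 30 = 1350 min = 22.5 h
space heater: 1.54 kW × 22.5 h = 34.65 kWh
Total energy = 56.154 kWh
Cost = 56.154 × £0.26 = £14.60

£14.60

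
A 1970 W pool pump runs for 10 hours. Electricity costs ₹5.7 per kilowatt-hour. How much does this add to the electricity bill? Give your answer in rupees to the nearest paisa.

₹112.29

Energy = 1.97 kW × 10 h = 19.7 kWh
Cost = 19.7 kWh × ₹5.7/kWh = ₹112.29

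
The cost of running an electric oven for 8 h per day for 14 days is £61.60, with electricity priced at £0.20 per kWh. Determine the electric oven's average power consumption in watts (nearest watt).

Energy = £61.60 ÷ £0.20/kWh = 308 kWh
Runtime = 8 h/day × 14 days = 112 h
Power = 308 kWh ÷ 112 h = 2.75 kW = 2750 W

2750 W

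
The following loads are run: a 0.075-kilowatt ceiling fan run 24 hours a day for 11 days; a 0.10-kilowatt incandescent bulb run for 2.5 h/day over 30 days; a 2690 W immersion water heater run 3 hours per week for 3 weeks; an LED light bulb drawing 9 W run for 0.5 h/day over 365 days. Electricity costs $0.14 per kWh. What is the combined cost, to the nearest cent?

ceiling fan: Runtime = 24 h × 11 = 264 h
ceiling fan: 0.075 kW × 264 h = 19.8 kWh
incandescent bulb: Runtime = 2.5 h/day × 30 days = 75 h
incandescent bulb: 0.1 kW × 75 h = 7.5 kWh
immersion water heater: Runtime = 3 h/week × 3 weeks = 9 h
immersion water heater: 2.69 kW × 9 h = 24.21 kWh
LED light bulb: Runtime = 0.5 h/day × 365 days = 182.5 h
LED light bulb: 0.009 kW × 182.5 h = 1.6425 kWh
Total energy = 53.1525 kWh
Cost = 53.1525 × $0.14 = $7.44

$7.44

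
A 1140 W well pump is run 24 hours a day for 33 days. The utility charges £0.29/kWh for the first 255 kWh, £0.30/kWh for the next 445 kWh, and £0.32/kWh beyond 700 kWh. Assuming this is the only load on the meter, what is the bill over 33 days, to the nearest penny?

Runtime = 24 h × 33 = 792 h
Energy = 1.14 kW × 792 h = 902.88 kWh
Tier 1 (0–255 kWh): 255 × £0.29 = £73.95
Tier 2 (255–700 kWh): 445 × £0.30 = £133.5
Above 700 kWh: 202.88 × £0.32 = £64.9216
Bill = £272.37

£272.37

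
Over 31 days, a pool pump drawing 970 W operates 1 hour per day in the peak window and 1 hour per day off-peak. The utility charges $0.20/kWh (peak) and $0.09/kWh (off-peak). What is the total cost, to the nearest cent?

$8.72

Peak energy = 0.97 kW × 1 h × 31 = 30.07 kWh
Off-peak energy = 0.97 kW × 1 h × 31 = 30.07 kWh
Cost = 30.07 × $0.20 + 30.07 × $0.09 = $6.014 + $2.7063 = $8.72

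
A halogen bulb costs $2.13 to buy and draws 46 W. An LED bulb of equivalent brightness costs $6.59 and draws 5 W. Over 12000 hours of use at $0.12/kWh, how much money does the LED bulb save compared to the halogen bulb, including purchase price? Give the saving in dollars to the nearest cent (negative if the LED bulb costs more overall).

halogen bulb: $2.13 + (46/1000) kW × 12000 h × $0.12 = $2.13 + $66.24 = $68.37
LED bulb: $6.59 + (5/1000) kW × 12000 h × $0.12 = $6.59 + $7.2 = $13.79
Saving = $68.37 − $13.79 = $54.58

$54.58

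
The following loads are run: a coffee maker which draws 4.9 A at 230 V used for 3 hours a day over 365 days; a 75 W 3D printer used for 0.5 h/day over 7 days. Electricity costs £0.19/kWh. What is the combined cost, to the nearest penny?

£234.52

coffee maker: Power = 4.9 A × 230 V = 1127 W = 1.127 kW
coffee maker: Runtime = 3 h/day × 365 days = 1095 h
coffee maker: 1.127 kW × 1095 h = 1234.065 kWh
3D printer: Runtime = 0.5 h/day × 7 days = 3.5 h
3D printer: 0.075 kW × 3.5 h = 0.2625 kWh
Total energy = 1234.3275 kWh
Cost = 1234.3275 × £0.19 = £234.52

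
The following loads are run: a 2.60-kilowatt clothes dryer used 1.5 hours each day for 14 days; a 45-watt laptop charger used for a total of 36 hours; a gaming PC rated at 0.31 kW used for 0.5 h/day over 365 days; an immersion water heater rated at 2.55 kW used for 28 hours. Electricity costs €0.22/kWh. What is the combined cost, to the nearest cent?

€40.52

clothes dryer: Runtime = 1.5 h/day × 14 days = 21 h
clothes dryer: 2.6 kW × 21 h = 54.6 kWh
laptop charger: 0.045 kW × 36 h = 1.62 kWh
gaming PC: Runtime = 0.5 h/day × 365 days = 182.5 h
gaming PC: 0.31 kW × 182.5 h = 56.575 kWh
immersion water heater: 2.55 kW × 28 h = 71.4 kWh
Total energy = 184.195 kWh
Cost = 184.195 × €0.22 = €40.52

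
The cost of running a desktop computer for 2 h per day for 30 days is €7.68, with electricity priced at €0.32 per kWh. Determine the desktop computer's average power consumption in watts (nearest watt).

400 W

Energy = €7.68 ÷ €0.32/kWh = 24 kWh
Runtime = 2 h/day × 30 days = 60 h
Power = 24 kWh ÷ 60 h = 0.4 kW = 400 W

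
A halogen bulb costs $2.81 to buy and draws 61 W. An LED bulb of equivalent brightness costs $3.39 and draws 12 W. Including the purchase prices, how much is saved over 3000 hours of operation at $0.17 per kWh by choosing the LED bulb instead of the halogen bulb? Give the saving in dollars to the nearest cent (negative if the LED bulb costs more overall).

$24.41

halogen bulb: $2.81 + (61/1000) kW × 3000 h × $0.17 = $2.81 + $31.11 = $33.92
LED bulb: $3.39 + (12/1000) kW × 3000 h × $0.17 = $3.39 + $6.12 = $9.51
Saving = $33.92 − $9.51 = $24.41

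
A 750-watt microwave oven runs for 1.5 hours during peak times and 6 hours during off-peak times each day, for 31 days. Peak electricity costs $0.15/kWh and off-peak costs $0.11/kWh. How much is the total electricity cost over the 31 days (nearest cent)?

Peak energy = 0.75 kW × 1.5 h × 31 = 34.875 kWh
Off-peak energy = 0.75 kW × 6 h × 31 = 139.5 kWh
Cost = 34.875 × $0.15 + 139.5 × $0.11 = $5.23125 + $15.345 = $20.58

$20.58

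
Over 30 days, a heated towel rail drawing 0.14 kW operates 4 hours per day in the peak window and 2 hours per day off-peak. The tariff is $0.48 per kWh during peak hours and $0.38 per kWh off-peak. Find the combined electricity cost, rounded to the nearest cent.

Peak energy = 0.14 kW × 4 h × 30 = 16.8 kWh
Off-peak energy = 0.14 kW × 2 h × 30 = 8.4 kWh
Cost = 16.8 × $0.48 + 8.4 × $0.38 = $8.064 + $3.192 = $11.26

$11.26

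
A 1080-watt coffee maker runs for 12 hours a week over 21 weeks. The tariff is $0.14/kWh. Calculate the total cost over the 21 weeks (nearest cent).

Runtime = 12 h/week × 21 weeks = 252 h
Energy = 1.08 kW × 252 h = 272.16 kWh
Cost = 272.16 kWh × $0.14/kWh = $38.10

$38.10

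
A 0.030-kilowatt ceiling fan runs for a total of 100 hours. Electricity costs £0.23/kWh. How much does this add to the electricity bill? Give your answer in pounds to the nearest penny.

Energy = 0.03 kW × 100 h = 3 kWh
Cost = 3 kWh × £0.23/kWh = £0.69

£0.69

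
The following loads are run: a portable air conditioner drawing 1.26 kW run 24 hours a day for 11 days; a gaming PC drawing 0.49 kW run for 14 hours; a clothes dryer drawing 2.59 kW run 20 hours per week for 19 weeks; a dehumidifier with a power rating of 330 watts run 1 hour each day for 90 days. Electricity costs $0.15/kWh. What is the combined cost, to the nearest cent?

$203.01

portable air conditioner: Runtime = 24 h × 11 = 264 h
portable air conditioner: 1.26 kW × 264 h = 332.64 kWh
gaming PC: 0.49 kW × 14 h = 6.86 kWh
clothes dryer: Runtime = 20 h/week × 19 weeks = 380 h
clothes dryer: 2.59 kW × 380 h = 984.2 kWh
dehumidifier: Runtime = 1 h/day × 90 days = 90 h
dehumidifier: 0.33 kW × 90 h = 29.7 kWh
Total energy = 1353.4 kWh
Cost = 1353.4 × $0.15 = $203.01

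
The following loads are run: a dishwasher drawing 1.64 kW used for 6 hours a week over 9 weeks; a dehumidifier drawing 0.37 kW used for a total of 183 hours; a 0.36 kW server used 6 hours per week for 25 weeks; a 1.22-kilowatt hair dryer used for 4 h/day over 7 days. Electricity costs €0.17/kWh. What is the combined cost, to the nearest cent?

€41.55

dishwasher: Runtime = 6 h/week × 9 weeks = 54 h
dishwasher: 1.64 kW × 54 h = 88.56 kWh
dehumidifier: 0.37 kW × 183 h = 67.71 kWh
server: Runtime = 6 h/week × 25 weeks = 150 h
server: 0.36 kW × 150 h = 54 kWh
hair dryer: Runtime = 4 h/day × 7 days = 28 h
hair dryer: 1.22 kW × 28 h = 34.16 kWh
Total energy = 244.43 kWh
Cost = 244.43 × €0.17 = €41.55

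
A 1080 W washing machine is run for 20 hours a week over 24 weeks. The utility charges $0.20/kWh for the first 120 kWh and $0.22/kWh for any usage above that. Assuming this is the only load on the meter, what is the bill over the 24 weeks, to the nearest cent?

Runtime = 20 h/week × 24 weeks = 480 h
Energy = 1.08 kW × 480 h = 518.4 kWh
Tier 1 (0–120 kWh): 120 × $0.20 = $24
Above 120 kWh: 398.4 × $0.22 = $87.648
Bill = $111.65

$111.65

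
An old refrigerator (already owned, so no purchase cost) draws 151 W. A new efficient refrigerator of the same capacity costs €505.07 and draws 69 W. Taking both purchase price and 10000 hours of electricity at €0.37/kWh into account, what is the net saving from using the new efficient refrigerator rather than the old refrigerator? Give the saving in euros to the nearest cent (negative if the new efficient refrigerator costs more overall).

old refrigerator: €0.00 + (151/1000) kW × 10000 h × €0.37 = €0.00 + €558.7 = €558.7
new efficient refrigerator: €505.07 + (69/1000) kW × 10000 h × €0.37 = €505.07 + €255.3 = €760.37
Saving = €558.7 − €760.37 = −€201.67

-€201.67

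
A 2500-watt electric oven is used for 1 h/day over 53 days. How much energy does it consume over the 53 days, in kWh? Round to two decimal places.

Runtime = 1 h/day × 53 days = 53 h
Energy = 2.5 kW × 53 h = 132.5 kWh

132.50 kWh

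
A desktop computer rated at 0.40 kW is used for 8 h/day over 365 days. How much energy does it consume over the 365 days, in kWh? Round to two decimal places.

1168.00 kWh

Runtime = 8 h/day × 365 days = 2920 h
Energy = 0.4 kW × 2920 h = 1168 kWh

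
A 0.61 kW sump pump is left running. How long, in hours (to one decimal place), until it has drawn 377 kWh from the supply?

Hours = 377 kWh ÷ 0.61 kW = 618.0 h

618.0 h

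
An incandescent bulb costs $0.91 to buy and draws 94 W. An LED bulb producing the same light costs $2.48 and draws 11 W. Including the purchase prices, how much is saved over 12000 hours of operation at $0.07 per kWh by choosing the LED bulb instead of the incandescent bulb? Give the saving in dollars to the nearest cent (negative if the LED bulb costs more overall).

incandescent bulb: $0.91 + (94/1000) kW × 12000 h × $0.07 = $0.91 + $78.96 = $79.87
LED bulb: $2.48 + (11/1000) kW × 12000 h × $0.07 = $2.48 + $9.24 = $11.72
Saving = $79.87 − $11.72 = $68.15

$68.15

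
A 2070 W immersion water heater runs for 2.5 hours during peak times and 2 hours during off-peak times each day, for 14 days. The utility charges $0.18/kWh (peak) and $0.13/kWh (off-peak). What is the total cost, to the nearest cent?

Peak energy = 2.07 kW × 2.5 h × 14 = 72.45 kWh
Off-peak energy = 2.07 kW × 2 h × 14 = 57.96 kWh
Cost = 72.45 × $0.18 + 57.96 × $0.13 = $13.041 + $7.5348 = $20.58

$20.58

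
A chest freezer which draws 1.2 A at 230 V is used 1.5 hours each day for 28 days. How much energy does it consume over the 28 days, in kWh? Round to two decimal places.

11.59 kWh

Power = 1.2 A × 230 V = 276 W = 0.276 kW
Runtime = 1.5 h/day × 28 days = 42 h
Energy = 0.276 kW × 42 h = 11.592 kWh ≈ 11.59 kWh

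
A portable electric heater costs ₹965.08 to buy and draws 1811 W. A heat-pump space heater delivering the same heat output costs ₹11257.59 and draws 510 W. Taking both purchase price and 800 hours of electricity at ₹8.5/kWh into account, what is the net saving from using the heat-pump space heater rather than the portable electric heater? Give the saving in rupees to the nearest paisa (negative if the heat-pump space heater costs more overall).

portable electric heater: ₹965.08 + (1811/1000) kW × 800 h × ₹8.5 = ₹965.08 + ₹12314.8 = ₹13279.88
heat-pump space heater: ₹11257.59 + (510/1000) kW × 800 h × ₹8.5 = ₹11257.59 + ₹3468 = ₹14725.59
Saving = ₹13279.88 − ₹14725.59 = −₹1445.71

-₹1445.71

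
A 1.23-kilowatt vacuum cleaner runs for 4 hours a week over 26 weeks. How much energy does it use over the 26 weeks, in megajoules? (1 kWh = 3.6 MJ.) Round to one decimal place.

460.5 MJ

Runtime = 4 h/week × 26 weeks = 104 h
Energy = 1.23 kW × 104 h = 127.92 kWh
= 127.92 × 3.6 MJ = 460.5 MJ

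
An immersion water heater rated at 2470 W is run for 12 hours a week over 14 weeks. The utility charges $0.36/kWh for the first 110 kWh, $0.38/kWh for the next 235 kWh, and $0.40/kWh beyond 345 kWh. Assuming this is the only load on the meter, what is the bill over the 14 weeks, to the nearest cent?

$156.88

Runtime = 12 h/week × 14 weeks = 168 h
Energy = 2.47 kW × 168 h = 414.96 kWh
Tier 1 (0–110 kWh): 110 × $0.36 = $39.6
Tier 2 (110–345 kWh): 235 × $0.38 = $89.3
Above 345 kWh: 69.96 × $0.40 = $27.984
Bill = $156.88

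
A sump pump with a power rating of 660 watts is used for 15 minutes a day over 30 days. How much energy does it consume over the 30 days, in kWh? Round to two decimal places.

4.95 kWh

Runtime = 15 min × 30 = 450 min = 7.5 h
Energy = 0.66 kW × 7.5 h = 4.95 kWh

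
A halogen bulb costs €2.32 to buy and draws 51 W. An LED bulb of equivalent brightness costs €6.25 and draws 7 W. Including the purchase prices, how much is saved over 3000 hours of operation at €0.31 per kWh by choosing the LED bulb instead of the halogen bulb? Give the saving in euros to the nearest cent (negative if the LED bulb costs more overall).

€36.99

halogen bulb: €2.32 + (51/1000) kW × 3000 h × €0.31 = €2.32 + €47.43 = €49.75
LED bulb: €6.25 + (7/1000) kW × 3000 h × €0.31 = €6.25 + €6.51 = €12.76
Saving = €49.75 − €12.76 = €36.99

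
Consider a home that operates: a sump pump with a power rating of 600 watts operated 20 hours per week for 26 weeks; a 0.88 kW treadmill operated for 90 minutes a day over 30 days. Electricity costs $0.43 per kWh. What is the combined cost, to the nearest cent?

$151.19

sump pump: Runtime = 20 h/week × 26 weeks = 520 h
sump pump: 0.6 kW × 520 h = 312 kWh
treadmill: Runtime = 90 min × 30 = 2700 min = 45 h
treadmill: 0.88 kW × 45 h = 39.6 kWh
Total energy = 351.6 kWh
Cost = 351.6 × $0.43 = $151.19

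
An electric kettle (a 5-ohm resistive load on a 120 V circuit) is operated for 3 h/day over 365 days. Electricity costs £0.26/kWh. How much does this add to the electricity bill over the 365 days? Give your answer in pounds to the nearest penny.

Power = V²/R = 120²/5 = 2880 W = 2.88 kW
Runtime = 3 h/day × 365 days = 1095 h
Energy = 2.88 kW × 1095 h = 3153.6 kWh
Cost = 3153.6 kWh × £0.26/kWh = £819.94

£819.94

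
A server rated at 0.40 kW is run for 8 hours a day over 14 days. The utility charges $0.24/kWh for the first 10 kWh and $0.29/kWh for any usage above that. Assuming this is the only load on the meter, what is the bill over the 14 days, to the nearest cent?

Runtime = 8 h/day × 14 days = 112 h
Energy = 0.4 kW × 112 h = 44.8 kWh
Tier 1 (0–10 kWh): 10 × $0.24 = $2.4
Above 10 kWh: 34.8 × $0.29 = $10.092
Bill = $12.49

$12.49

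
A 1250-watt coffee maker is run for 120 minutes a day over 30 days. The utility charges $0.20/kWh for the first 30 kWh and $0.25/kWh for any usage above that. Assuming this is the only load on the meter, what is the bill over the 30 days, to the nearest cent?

Runtime = 120 min × 30 = 3600 min = 60 h
Energy = 1.25 kW × 60 h = 75 kWh
Tier 1 (0–30 kWh): 30 × $0.20 = $6
Above 30 kWh: 45 × $0.25 = $11.25
Bill = $17.25

$17.25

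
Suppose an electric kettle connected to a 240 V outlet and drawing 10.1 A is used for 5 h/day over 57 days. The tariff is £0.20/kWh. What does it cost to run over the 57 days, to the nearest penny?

Power = 10.1 A × 240 V = 2424 W = 2.424 kW
Runtime = 5 h/day × 57 days = 285 h
Energy = 2.424 kW × 285 h = 690.84 kWh
Cost = 690.84 kWh × £0.20/kWh = £138.17

£138.17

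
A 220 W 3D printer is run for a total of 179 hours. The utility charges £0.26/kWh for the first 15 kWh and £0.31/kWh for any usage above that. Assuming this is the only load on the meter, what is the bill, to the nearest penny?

£11.46

Energy = 0.22 kW × 179 h = 39.38 kWh
Tier 1 (0–15 kWh): 15 × £0.26 = £3.9
Above 15 kWh: 24.38 × £0.31 = £7.5578
Bill = £11.46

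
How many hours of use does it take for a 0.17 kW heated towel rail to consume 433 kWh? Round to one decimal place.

2547.1 h

Hours = 433 kWh ÷ 0.17 kW = 2547.1 h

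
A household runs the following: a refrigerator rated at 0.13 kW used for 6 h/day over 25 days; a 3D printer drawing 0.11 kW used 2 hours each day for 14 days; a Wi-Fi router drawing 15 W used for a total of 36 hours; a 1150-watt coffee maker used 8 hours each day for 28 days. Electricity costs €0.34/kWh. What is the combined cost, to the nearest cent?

refrigerator: Runtime = 6 h/day × 25 days = 150 h
refrigerator: 0.13 kW × 150 h = 19.5 kWh
3D printer: Runtime = 2 h/day × 14 days = 28 h
3D printer: 0.11 kW × 28 h = 3.08 kWh
Wi-Fi router: 0.015 kW × 36 h = 0.54 kWh
coffee maker: Runtime = 8 h/day × 28 days = 224 h
coffee maker: 1.15 kW × 224 h = 257.6 kWh
Total energy = 280.72 kWh
Cost = 280.72 × €0.34 = €95.44

€95.44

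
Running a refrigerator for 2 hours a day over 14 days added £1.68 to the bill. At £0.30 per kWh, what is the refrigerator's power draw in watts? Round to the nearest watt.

Energy = £1.68 ÷ £0.30/kWh = 5.6 kWh
Runtime = 2 h/day × 14 days = 28 h
Power = 5.6 kWh ÷ 28 h = 0.2 kW = 200 W

200 W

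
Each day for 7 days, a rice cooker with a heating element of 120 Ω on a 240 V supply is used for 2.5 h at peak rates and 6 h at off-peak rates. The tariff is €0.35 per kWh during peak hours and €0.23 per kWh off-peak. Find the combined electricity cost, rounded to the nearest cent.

€7.58

Power = V²/R = 240²/120 = 480 W = 0.48 kW
Peak energy = 0.48 kW × 2.5 h × 7 = 8.4 kWh
Off-peak energy = 0.48 kW × 6 h × 7 = 20.16 kWh
Cost = 8.4 × €0.35 + 20.16 × €0.23 = €2.94 + €4.6368 = €7.58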